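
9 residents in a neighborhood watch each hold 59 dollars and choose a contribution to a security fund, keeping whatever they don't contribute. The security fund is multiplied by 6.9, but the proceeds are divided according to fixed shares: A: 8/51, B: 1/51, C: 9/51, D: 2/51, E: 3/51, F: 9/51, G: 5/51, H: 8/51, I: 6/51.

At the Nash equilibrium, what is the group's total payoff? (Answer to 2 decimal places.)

For player j, contributing a unit is worthwhile iff 6.9 × (j's share) ≥ 1, i.e. iff j's share is at least 0.1449.
A, C, F and H clear that bar, contributing 59 each; the remaining 5 contribute 0. Total contributed: 236.
The security fund pays out 6.9 × 236 = 1628.40 in total (split across the unequal shares, but the aggregate is all that matters for the group sum).
The 5 free-riders keep 59 each, adding 295. Group total = 295 + 1628.40 = 1923.40.

1923.40 dollars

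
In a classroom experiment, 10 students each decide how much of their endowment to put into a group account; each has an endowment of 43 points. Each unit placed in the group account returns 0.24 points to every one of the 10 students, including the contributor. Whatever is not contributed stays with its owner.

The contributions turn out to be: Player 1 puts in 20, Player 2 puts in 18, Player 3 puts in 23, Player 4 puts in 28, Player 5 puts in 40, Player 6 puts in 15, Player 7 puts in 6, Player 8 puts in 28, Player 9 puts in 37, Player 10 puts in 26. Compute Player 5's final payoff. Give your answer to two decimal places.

Total contributed: 20 + 18 + 23 + 28 + 40 + 15 + 6 + 28 + 37 + 26 = 241.
Each receives 0.24 × 241 = 57.84 from the group account.
Player 5 keeps 43 − 40 = 3, so Player 5's payoff is 3 + 57.84 = 60.84.

60.84 points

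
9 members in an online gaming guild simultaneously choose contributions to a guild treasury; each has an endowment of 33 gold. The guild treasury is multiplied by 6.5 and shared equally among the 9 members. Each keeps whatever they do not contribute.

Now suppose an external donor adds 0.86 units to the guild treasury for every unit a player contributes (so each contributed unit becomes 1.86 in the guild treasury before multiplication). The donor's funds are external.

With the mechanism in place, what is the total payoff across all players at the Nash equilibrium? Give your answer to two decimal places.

3590.73 gold

Under the mechanism each unit contributed yields 6.5 × 1.86 / 9 = 1.3433 back to its contributor per unit of net cost, which exceeds 1, making full contribution the dominant choice for everyone.
So the Nash equilibrium is full contribution by all 9; the group earns 6.5 × 1.86 × 297 = 3590.73.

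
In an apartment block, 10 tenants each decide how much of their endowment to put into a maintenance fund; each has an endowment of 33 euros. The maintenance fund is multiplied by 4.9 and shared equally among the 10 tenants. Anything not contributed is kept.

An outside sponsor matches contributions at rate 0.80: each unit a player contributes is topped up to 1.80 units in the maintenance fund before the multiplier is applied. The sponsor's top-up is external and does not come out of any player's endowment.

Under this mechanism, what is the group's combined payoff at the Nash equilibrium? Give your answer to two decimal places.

Even with the mechanism, each unit contributed returns only 4.9 × 1.80 / 10 = 0.8820 per unit of net cost, so contributing nothing is still dominant.
At the Nash equilibrium no one contributes; group total payoff = 10 × 33 = 330.

330.00 euros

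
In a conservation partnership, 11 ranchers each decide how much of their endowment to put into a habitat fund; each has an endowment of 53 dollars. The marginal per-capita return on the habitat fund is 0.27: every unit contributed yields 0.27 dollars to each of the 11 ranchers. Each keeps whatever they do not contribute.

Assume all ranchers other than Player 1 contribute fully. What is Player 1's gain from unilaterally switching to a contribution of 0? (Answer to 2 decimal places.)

Switching from a contribution of 53 to 0 lets Player 1 keep an extra 53 dollars, but lowers the habitat fund by 53, which costs Player 1 their own share of that drop: 0.27 × 53 = 14.31.
Net gain = 53 − 14.31 = 38.69. The private return per contributed unit (0.27) is below 1, so free-riding is indeed the best response regardless of what the others do.

38.69 dollars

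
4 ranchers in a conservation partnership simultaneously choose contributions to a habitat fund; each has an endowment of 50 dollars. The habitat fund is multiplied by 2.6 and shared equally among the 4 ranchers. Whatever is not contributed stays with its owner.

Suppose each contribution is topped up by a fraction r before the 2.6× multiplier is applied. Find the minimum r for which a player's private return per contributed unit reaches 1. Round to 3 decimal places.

With matching at rate r, one contributed unit becomes (1 + r) in the habitat fund and returns 2.6 × (1 + r) / 4 to the contributor.
Setting this equal to 1: 1 + r = 4/2.6 = 1.5385.
So the minimum matching rate is r = 1.5385 − 1 = 0.538.

0.538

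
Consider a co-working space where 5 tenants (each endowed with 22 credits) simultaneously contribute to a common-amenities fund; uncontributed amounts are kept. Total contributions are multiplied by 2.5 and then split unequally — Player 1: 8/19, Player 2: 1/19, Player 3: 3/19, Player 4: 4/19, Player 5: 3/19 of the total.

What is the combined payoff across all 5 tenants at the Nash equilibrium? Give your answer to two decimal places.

Each unit j contributes comes back to j as 2.5 × (j's share), so j prefers to contribute only if that share exceeds 1/2.5 = 0.4000; otherwise keeping the unit dominates.
Player 1 alone (share 8/19) is above the threshold, contributing 22; the remaining 4 contribute 0. Total contributed: 22.
The common-amenities fund pays out 2.5 × 22 = 55.00 in total (split across the unequal shares, but the aggregate is all that matters for the group sum).
The 4 free-riders keep 22 each, adding 88. Group total = 88 + 55.00 = 143.00.

143.00 credits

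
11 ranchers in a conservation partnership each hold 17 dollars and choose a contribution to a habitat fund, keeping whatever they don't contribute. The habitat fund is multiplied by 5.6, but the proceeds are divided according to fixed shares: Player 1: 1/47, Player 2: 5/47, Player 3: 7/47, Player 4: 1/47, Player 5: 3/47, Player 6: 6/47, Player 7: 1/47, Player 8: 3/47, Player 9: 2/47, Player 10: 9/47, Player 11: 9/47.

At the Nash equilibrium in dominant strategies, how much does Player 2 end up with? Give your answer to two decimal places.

A player with share s gets back 5.6·s per unit contributed, so full contribution is dominant for anyone with s > 1/5.6 = 0.1786 and zero contribution is dominant for anyone below.
The shares above 0.1786 belong to Player 10 and Player 11, contributing 17 each; the remaining 9 contribute 0. Total contributed: 34.
Player 2 keeps 17 and receives 5.6 × 34 × 5/47 = 20.26 from the habitat fund, for a payoff of 37.26.

37.26 dollars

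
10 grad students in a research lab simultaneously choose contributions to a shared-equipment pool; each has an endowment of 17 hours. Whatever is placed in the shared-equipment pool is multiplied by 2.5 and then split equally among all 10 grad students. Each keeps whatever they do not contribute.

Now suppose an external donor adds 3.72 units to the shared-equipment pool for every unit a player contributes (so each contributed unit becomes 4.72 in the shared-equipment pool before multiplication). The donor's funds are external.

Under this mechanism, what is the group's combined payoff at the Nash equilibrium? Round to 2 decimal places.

Under the mechanism each unit contributed yields 2.5 × 4.72 / 10 = 1.1800 back to its contributor per unit of net cost, which exceeds 1, making full contribution the dominant choice for everyone.
At the Nash equilibrium everyone contributes 17. Group total payoff = 2.5 × 4.72 × 170 = 2006.00.

2006.00 hours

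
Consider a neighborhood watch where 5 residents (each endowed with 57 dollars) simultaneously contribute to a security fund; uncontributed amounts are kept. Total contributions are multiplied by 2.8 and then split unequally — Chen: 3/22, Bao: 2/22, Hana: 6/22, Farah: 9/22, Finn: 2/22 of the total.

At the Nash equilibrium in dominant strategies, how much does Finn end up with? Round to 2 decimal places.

71.51 dollars

Each unit j contributes comes back to j as 2.8 × (j's share), so j prefers to contribute only if that share exceeds 1/2.8 = 0.3571; otherwise keeping the unit dominates.
Only Farah (9/22) clears that bar, contributing 57; the remaining 4 contribute 0. Total contributed: 57.
Finn keeps 57 and receives 2.8 × 57 × 2/22 = 14.51 from the security fund, for a payoff of 71.51.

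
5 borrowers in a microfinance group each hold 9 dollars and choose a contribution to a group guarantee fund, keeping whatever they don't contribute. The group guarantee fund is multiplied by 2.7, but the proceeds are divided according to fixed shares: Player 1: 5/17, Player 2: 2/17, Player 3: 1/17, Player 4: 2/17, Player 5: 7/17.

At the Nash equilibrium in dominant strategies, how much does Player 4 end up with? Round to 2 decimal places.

11.86 dollars

Player j's private return per contributed unit is 2.7 × (j's share). Contributing is weakly dominant for j when that share is at least 1/2.7 = 0.3704, and contributing 0 is dominant otherwise.
The only share above 0.3704 is Player 5's 7/17, contributing 9; the remaining 4 contribute 0. Total contributed: 9.
Player 4 keeps 9 and receives 2.7 × 9 × 2/17 = 2.86 from the group guarantee fund, for a payoff of 11.86.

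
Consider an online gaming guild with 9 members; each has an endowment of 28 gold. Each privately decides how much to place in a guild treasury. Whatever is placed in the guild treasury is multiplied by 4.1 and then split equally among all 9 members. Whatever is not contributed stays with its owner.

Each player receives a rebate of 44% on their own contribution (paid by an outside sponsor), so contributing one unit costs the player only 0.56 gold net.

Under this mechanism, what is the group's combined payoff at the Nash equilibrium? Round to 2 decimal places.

252.00 gold

With the mechanism, a contributed unit returns (4.1/9) / 0.56 = 0.8135 per unit of net cost — still below 1 — so contributing 0 remains dominant for every player.
Everyone keeps their endowment and the group total is 9 × 28 = 252.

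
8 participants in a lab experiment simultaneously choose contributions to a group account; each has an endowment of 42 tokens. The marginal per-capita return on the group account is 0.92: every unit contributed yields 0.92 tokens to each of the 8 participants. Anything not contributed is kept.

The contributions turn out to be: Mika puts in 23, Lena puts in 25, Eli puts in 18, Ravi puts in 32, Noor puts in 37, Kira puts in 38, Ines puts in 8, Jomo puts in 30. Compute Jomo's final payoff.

206.12 tokens

Total contributed: 23 + 25 + 18 + 32 + 37 + 38 + 8 + 30 = 211.
Each receives 0.92 × 211 = 194.12 from the group account.
Jomo keeps 42 − 30 = 12, so Jomo's payoff is 12 + 194.12 = 206.12.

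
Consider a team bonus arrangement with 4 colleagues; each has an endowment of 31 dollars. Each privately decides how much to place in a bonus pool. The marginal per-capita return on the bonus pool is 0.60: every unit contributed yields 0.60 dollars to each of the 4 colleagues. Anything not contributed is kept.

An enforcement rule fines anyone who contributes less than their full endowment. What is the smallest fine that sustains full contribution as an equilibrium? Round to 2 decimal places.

12.40 dollars

Given the others contribute fully, the best deviation is to contribute 0 (any partial contribution still incurs the fine and gives up units whose private return 0.60 is below 1).
Deviating from 31 to 0 saves 31 dollars but forfeits the deviator's share of the drop in the bonus pool: 0.60 × 31 = 18.60.
So the deviation gain is 31 − 18.60 = 12.40, and the fine must be at least 12.40 dollars to wipe it out.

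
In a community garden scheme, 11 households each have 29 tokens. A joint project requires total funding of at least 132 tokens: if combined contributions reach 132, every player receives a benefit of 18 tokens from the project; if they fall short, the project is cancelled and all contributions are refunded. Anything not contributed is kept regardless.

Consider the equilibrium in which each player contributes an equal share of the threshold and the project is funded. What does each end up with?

35 tokens

Equal share of the threshold: 132/11 = 12.
At this profile no one gains by cutting their contribution: any cut drops the total below 132, the project is cancelled, contributions are refunded, and the deviator ends with 29, which is less than 29 − 12 + 18 = 35. Contributing more than 12 just wastes the excess. So contributing exactly 12 is a best response.
Each player's payoff: 29 − 12 + 18 = 35.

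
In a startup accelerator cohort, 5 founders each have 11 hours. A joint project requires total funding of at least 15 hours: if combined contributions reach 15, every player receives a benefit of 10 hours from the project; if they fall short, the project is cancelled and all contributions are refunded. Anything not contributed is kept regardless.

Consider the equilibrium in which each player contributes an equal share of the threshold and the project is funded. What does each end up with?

Equal share of the threshold: 15/5 = 3.
At this profile no one gains by cutting their contribution: any cut drops the total below 15, the project is cancelled, contributions are refunded, and the deviator ends with 11, which is less than 11 − 3 + 10 = 18. Contributing more than 3 just wastes the excess. So contributing exactly 3 is a best response.
Each player's payoff: 11 − 3 + 10 = 18.

18 hours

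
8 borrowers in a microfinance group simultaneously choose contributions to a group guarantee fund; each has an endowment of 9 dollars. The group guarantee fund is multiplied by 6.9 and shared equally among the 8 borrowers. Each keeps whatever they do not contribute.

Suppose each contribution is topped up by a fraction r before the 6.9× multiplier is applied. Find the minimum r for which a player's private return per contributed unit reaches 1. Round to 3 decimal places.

0.159

With matching at rate r, one contributed unit becomes (1 + r) in the group guarantee fund and returns 6.9 × (1 + r) / 8 to the contributor.
Setting this equal to 1: 1 + r = 8/6.9 = 1.1594.
So the minimum matching rate is r = 1.1594 − 1 = 0.159.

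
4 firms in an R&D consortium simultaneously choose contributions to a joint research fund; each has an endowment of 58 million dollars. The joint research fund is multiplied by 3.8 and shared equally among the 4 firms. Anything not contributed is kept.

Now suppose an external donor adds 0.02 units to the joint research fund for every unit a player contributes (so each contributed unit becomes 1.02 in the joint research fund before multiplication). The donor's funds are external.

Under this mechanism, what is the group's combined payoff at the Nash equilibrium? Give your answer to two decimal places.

232.00 million dollars

Even with the mechanism, each unit contributed returns only 3.8 × 1.02 / 4 = 0.9690 per unit of net cost, so contributing nothing is still dominant.
At the Nash equilibrium no one contributes; group total payoff = 4 × 58 = 232.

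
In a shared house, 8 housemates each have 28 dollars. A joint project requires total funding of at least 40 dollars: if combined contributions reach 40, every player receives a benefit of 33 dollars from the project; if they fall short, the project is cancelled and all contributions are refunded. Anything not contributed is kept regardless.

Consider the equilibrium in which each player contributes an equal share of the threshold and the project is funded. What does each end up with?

56 dollars

Equal share of the threshold: 40/8 = 5.
At this profile no one gains by cutting their contribution: any cut drops the total below 40, the project is cancelled, contributions are refunded, and the deviator ends with 28, which is less than 28 − 5 + 33 = 56. Contributing more than 5 just wastes the excess. So contributing exactly 5 is a best response.
Each player's payoff: 28 − 5 + 33 = 56.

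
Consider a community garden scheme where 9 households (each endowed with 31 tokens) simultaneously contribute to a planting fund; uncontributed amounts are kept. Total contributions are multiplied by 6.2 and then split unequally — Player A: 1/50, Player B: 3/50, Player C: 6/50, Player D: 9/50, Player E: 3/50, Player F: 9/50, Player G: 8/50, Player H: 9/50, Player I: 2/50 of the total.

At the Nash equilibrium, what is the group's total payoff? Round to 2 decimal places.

A player with share s gets back 6.2·s per unit contributed, so full contribution is dominant for anyone with s > 1/6.2 = 0.1613 and zero contribution is dominant for anyone below.
The shares above 0.1613 belong to Player D, Player F and Player H, contributing 31 each; the remaining 6 contribute 0. Total contributed: 93.
The planting fund pays out 6.2 × 93 = 576.60 in total (split across the unequal shares, but the aggregate is all that matters for the group sum).
The 6 free-riders keep 31 each, adding 186. Group total = 186 + 576.60 = 762.60.

762.60 tokens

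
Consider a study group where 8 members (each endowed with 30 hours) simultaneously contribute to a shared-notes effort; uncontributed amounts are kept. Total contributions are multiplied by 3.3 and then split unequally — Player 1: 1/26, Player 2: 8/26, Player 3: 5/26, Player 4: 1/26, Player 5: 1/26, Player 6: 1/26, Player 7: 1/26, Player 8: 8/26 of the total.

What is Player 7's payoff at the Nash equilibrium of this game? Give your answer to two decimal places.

37.62 hours

Player j's private return per contributed unit is 3.3 × (j's share). Contributing is weakly dominant for j when that share is at least 1/3.3 = 0.3030, and contributing 0 is dominant otherwise.
Player 2 and Player 8 are above the threshold, contributing 30 each; the remaining 6 contribute 0. Total contributed: 60.
Player 7 keeps 30 and receives 3.3 × 60 × 1/26 = 7.62 from the shared-notes effort, for a payoff of 37.62.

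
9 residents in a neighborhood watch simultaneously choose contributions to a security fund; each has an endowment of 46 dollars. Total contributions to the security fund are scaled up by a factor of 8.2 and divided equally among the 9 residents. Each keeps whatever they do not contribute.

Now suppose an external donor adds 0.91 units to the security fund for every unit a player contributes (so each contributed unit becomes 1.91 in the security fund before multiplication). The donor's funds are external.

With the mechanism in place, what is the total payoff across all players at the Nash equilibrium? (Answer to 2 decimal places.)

6484.07 dollars

With the mechanism, a contributed unit returns 8.2 × 1.91 / 9 = 1.7402 per unit of net cost to the contributor — now above 1 — so contributing fully is weakly dominant for every player.
So the Nash equilibrium is full contribution by all 9; the group earns 8.2 × 1.91 × 414 = 6484.07.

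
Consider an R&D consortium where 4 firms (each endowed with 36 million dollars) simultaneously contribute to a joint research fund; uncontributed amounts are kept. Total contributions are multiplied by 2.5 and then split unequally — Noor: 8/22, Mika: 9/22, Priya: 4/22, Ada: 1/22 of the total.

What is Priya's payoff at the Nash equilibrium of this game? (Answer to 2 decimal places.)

A player with share s gets back 2.5·s per unit contributed, so full contribution is dominant for anyone with s > 1/2.5 = 0.4000 and zero contribution is dominant for anyone below.
Mika alone (share 9/22) is above the threshold, contributing 36; the remaining 3 contribute 0. Total contributed: 36.
Priya keeps 36 and receives 2.5 × 36 × 4/22 = 16.36 from the joint research fund, for a payoff of 52.36.

52.36 million dollars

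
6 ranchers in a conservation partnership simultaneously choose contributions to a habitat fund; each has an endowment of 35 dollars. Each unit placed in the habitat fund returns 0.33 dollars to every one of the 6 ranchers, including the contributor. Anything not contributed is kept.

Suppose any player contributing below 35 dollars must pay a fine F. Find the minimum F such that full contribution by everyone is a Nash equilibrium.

Given the others contribute fully, the best deviation is to contribute 0 (any partial contribution still incurs the fine and gives up units whose private return 0.33 is below 1).
Deviating from 35 to 0 saves 35 dollars but forfeits the deviator's share of the drop in the habitat fund: 0.33 × 35 = 11.55.
So the deviation gain is 35 − 11.55 = 23.45, and the fine must be at least 23.45 dollars to wipe it out.

23.45 dollars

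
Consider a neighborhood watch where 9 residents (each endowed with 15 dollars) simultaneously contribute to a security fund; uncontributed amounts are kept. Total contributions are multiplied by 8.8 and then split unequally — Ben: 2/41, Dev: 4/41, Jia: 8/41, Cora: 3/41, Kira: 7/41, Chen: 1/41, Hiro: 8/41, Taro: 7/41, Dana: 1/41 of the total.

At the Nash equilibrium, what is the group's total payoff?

Player j's private return per contributed unit is 8.8 × (j's share). Contributing is weakly dominant for j when that share is at least 1/8.8 = 0.1136, and contributing 0 is dominant otherwise.
The shares above 0.1136 belong to Jia, Kira, Hiro and Taro, contributing 15 each; the remaining 5 contribute 0. Total contributed: 60.
The security fund pays out 8.8 × 60 = 528.00 in total (split across the unequal shares, but the aggregate is all that matters for the group sum).
The 5 free-riders keep 15 each, adding 75. Group total = 75 + 528.00 = 603.00.

603.00 dollars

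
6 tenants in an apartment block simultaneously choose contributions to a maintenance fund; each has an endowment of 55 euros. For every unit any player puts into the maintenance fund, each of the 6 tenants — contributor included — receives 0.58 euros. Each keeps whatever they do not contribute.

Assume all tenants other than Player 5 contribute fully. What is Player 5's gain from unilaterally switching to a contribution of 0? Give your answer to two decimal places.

Switching from a contribution of 55 to 0 lets Player 5 keep an extra 55 euros, but lowers the maintenance fund by 55, which costs Player 5 their own share of that drop: 0.58 × 55 = 31.90.
Net gain = 55 − 31.90 = 23.10. The private return per contributed unit (0.58) is below 1, so free-riding is indeed the best response regardless of what the others do.

23.10 euros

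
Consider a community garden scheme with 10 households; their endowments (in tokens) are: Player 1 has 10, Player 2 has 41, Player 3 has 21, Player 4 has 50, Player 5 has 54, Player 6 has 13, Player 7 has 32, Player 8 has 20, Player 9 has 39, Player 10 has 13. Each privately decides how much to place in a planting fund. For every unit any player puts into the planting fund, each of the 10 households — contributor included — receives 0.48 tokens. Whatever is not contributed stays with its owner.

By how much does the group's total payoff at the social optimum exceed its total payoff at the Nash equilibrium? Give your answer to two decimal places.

1113.40 tokens

The private return per contributed unit is 0.48 < 1 for everyone, so the Nash equilibrium is zero contribution and the group total is Σ E_j = 10 + 41 + 21 + 50 + 54 + 13 + 32 + 20 + 39 + 13 = 293.
Each contributed unit returns 4.800 to the group, so the social optimum is full contribution by everyone: group total = 4.800 × 293 = 1406.40.
Efficiency loss = (4.800 − 1) × 293 = 1113.40.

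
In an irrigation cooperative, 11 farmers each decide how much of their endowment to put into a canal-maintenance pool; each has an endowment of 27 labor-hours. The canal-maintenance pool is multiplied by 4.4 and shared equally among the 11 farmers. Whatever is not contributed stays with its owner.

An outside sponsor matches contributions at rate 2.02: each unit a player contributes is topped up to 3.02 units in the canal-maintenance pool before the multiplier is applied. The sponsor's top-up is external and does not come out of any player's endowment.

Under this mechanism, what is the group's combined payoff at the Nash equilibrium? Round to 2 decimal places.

3946.54 labor-hours

The effective private return per unit is now 4.4 × 3.02 / 11 = 1.2080 > 1, so every player's dominant strategy flips to full contribution.
At the Nash equilibrium everyone contributes 27. Group total payoff = 4.4 × 3.02 × 297 = 3946.54.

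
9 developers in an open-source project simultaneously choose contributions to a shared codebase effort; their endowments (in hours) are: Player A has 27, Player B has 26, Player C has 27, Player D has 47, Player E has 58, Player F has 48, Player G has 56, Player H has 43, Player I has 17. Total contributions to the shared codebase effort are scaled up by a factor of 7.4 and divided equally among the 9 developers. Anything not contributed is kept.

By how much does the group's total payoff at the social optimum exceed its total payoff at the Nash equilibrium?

2233.60 hours

The private return per contributed unit is 7.4/9 = 0.8222 < 1 for every player regardless of endowment, so the Nash equilibrium is zero contribution and the group total is Σ E_j = 27 + 26 + 27 + 47 + 58 + 48 + 56 + 43 + 17 = 349.
Each contributed unit returns 7.400 to the group, so the social optimum is full contribution by everyone: group total = 7.400 × 349 = 2582.60.
Efficiency loss = (7.400 − 1) × 349 = 2233.60.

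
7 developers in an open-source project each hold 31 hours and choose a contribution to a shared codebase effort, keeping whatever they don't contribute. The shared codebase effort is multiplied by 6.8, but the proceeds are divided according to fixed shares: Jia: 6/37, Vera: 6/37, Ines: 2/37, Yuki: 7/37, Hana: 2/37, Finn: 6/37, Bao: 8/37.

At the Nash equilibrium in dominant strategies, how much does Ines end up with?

87.97 hours

Each unit j contributes comes back to j as 6.8 × (j's share), so j prefers to contribute only if that share exceeds 1/6.8 = 0.1471; otherwise keeping the unit dominates.
The shares above 0.1471 belong to Jia, Vera, Yuki, Finn and Bao, contributing 31 each; the remaining 2 contribute 0. Total contributed: 155.
Ines keeps 31 and receives 6.8 × 155 × 2/37 = 56.97 from the shared codebase effort, for a payoff of 87.97.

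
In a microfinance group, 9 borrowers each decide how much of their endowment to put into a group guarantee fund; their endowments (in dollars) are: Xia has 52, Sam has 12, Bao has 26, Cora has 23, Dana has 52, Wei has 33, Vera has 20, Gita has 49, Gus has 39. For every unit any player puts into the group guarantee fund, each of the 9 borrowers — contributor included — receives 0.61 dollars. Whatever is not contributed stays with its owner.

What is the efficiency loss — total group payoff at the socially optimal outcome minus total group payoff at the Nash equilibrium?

The private return per contributed unit is 0.61 < 1 for everyone, so the Nash equilibrium is zero contribution and the group total is Σ E_j = 52 + 12 + 26 + 23 + 52 + 33 + 20 + 49 + 39 = 306.
Each contributed unit returns 5.490 to the group, so the social optimum is full contribution by everyone: group total = 5.490 × 306 = 1679.94.
Efficiency loss = (5.490 − 1) × 306 = 1373.94.

1373.94 dollars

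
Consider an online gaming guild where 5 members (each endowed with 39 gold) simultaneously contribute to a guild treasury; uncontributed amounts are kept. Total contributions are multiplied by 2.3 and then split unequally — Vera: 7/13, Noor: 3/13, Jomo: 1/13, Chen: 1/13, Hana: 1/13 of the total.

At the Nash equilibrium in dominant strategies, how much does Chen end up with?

45.90 gold

A player with share s gets back 2.3·s per unit contributed, so full contribution is dominant for anyone with s > 1/2.3 = 0.4348 and zero contribution is dominant for anyone below.
The only share above 0.4348 is Vera's 7/13, contributing 39; the remaining 4 contribute 0. Total contributed: 39.
Chen keeps 39 and receives 2.3 × 39 × 1/13 = 6.90 from the guild treasury, for a payoff of 45.90.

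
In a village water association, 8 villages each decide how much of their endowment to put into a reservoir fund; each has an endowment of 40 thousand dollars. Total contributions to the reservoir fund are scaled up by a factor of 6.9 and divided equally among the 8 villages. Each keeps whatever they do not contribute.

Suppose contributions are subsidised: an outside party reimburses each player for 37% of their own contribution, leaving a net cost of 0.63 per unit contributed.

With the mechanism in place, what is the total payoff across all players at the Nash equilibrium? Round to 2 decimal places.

2326.40 thousand dollars

The effective private return per unit is now (6.9/8) / 0.63 = 1.3690 > 1, so every player's dominant strategy flips to full contribution.
At the Nash equilibrium everyone contributes 40. Group total payoff = 8 × (40 × 0.37 + 6.9 × 40) = 2326.40.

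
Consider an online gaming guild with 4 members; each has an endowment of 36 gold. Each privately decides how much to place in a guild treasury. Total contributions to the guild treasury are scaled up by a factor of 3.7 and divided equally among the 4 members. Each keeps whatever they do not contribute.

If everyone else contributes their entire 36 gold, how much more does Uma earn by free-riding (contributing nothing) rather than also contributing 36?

Switching from a contribution of 36 to 0 lets Uma keep an extra 36 gold, but lowers the guild treasury by 36, which costs Uma their own share of that drop: 3.7/4 × 36 = 33.30.
Net gain = 36 − 33.30 = 2.70. The private return per contributed unit (0.9250) is below 1, so free-riding is indeed the best response regardless of what the others do.

2.70 gold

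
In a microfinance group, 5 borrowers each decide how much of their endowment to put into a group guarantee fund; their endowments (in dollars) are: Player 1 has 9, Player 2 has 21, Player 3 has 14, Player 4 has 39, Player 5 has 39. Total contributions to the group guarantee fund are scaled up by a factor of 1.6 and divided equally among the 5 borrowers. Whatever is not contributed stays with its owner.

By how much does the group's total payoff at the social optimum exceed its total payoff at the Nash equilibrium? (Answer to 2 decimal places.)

The private return per contributed unit is 1.6/5 = 0.3200 < 1 for every player regardless of endowment, so the Nash equilibrium is zero contribution and the group total is Σ E_j = 9 + 21 + 14 + 39 + 39 = 122.
Each contributed unit returns 1.600 to the group, so the social optimum is full contribution by everyone: group total = 1.600 × 122 = 195.20.
Efficiency loss = (1.600 − 1) × 122 = 73.20.

73.20 dollars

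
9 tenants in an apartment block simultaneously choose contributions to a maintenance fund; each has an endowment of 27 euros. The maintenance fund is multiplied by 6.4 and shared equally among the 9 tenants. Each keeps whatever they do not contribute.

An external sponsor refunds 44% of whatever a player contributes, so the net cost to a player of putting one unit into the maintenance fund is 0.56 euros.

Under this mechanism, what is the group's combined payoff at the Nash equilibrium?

1662.12 euros

The effective private return per unit is now (6.4/9) / 0.56 = 1.2698 > 1, so every player's dominant strategy flips to full contribution.
At the Nash equilibrium everyone contributes 27. Group total payoff = 9 × (27 × 0.44 + 6.4 × 27) = 1662.12.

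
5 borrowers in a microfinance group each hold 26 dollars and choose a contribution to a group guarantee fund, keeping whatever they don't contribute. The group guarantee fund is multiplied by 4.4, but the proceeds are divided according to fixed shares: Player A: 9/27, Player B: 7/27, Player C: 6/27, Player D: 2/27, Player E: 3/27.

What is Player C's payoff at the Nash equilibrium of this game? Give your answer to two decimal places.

A player with share s gets back 4.4·s per unit contributed, so full contribution is dominant for anyone with s > 1/4.4 = 0.2273 and zero contribution is dominant for anyone below.
The shares above 0.2273 belong to Player A and Player B, contributing 26 each; the remaining 3 contribute 0. Total contributed: 52.
Player C keeps 26 and receives 4.4 × 52 × 6/27 = 50.84 from the group guarantee fund, for a payoff of 76.84.

76.84 dollars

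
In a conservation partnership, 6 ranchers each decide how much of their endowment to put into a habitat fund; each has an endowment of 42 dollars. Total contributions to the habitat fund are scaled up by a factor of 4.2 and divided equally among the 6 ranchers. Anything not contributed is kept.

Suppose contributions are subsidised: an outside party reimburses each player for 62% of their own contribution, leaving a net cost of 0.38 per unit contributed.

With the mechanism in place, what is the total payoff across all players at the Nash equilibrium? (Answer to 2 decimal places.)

1214.64 dollars

The effective private return per unit is now (4.2/6) / 0.38 = 1.8421 > 1, so every player's dominant strategy flips to full contribution.
So the Nash equilibrium is full contribution by all 6; the group earns 6 × (42 × 0.62 + 4.2 × 42) = 1214.64.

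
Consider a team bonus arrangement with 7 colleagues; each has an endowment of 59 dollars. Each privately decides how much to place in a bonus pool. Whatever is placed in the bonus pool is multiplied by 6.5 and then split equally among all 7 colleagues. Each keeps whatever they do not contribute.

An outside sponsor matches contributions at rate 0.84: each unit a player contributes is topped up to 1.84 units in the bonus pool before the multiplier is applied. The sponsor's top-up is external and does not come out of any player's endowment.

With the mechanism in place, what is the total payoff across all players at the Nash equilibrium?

Under the mechanism each unit contributed yields 6.5 × 1.84 / 7 = 1.7086 back to its contributor per unit of net cost, which exceeds 1, making full contribution the dominant choice for everyone.
At the Nash equilibrium everyone contributes 59. Group total payoff = 6.5 × 1.84 × 413 = 4939.48.

4939.48 dollars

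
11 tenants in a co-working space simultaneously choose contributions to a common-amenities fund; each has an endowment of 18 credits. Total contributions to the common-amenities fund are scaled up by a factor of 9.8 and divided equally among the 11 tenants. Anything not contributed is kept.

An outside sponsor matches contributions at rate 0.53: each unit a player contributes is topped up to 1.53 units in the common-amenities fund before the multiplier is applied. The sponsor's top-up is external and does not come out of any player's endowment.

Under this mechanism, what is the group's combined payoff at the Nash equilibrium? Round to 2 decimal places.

With the mechanism, a contributed unit returns 9.8 × 1.53 / 11 = 1.3631 per unit of net cost to the contributor — now above 1 — so contributing fully is weakly dominant for every player.
At the Nash equilibrium everyone contributes 18. Group total payoff = 9.8 × 1.53 × 198 = 2968.81.

2968.81 credits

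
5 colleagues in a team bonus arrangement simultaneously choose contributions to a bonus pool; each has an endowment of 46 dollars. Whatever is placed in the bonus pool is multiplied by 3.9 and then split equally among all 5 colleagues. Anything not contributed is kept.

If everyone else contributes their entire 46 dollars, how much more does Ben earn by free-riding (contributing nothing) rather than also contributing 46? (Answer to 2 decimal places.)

10.12 dollars

Switching from a contribution of 46 to 0 lets Ben keep an extra 46 dollars, but lowers the bonus pool by 46, which costs Ben their own share of that drop: 3.9/5 × 46 = 35.88.
Net gain = 46 − 35.88 = 10.12. The private return per contributed unit (0.7800) is below 1, so free-riding is indeed the best response regardless of what the others do.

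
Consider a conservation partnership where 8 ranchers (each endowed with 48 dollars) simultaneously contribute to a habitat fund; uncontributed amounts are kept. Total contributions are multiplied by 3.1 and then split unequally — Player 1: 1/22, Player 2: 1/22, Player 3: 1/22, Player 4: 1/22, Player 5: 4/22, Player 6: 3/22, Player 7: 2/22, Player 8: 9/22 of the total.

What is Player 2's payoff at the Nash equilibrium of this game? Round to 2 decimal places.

A player with share s gets back 3.1·s per unit contributed, so full contribution is dominant for anyone with s > 1/3.1 = 0.3226 and zero contribution is dominant for anyone below.
The only share above 0.3226 is Player 8's 9/22, contributing 48; the remaining 7 contribute 0. Total contributed: 48.
Player 2 keeps 48 and receives 3.1 × 48 × 1/22 = 6.76 from the habitat fund, for a payoff of 54.76.

54.76 dollars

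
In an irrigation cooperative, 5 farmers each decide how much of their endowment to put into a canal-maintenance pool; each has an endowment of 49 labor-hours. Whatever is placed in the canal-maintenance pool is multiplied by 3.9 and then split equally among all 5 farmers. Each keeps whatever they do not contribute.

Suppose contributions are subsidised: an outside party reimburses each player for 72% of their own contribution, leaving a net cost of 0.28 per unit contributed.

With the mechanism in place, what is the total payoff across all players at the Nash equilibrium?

1131.90 labor-hours

With the mechanism, a contributed unit returns (3.9/5) / 0.28 = 2.7857 per unit of net cost to the contributor — now above 1 — so contributing fully is weakly dominant for every player.
At the Nash equilibrium everyone contributes 49. Group total payoff = 5 × (49 × 0.72 + 3.9 × 49) = 1131.90.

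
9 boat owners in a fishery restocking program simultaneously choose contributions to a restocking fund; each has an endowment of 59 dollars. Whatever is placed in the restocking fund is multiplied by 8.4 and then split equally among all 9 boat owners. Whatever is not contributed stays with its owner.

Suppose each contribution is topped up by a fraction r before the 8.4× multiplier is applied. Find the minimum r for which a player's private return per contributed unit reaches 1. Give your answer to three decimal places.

0.071

With matching at rate r, one contributed unit becomes (1 + r) in the restocking fund and returns 8.4 × (1 + r) / 9 to the contributor.
Setting this equal to 1: 1 + r = 9/8.4 = 1.0714.
So the minimum matching rate is r = 1.0714 − 1 = 0.071.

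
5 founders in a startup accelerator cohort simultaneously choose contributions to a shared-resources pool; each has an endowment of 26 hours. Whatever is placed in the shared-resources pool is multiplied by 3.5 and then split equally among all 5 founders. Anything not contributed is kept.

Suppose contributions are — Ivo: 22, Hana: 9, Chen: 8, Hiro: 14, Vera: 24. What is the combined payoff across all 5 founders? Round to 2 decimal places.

Total contributed: 22 + 9 + 8 + 14 + 24 = 77; total kept: 5 × 26 − 77 = 53.
The shared-resources pool pays out 3.5 × 77 = 269.50 in aggregate.
Group total = 53 + 269.50 = 322.50.

322.50 hours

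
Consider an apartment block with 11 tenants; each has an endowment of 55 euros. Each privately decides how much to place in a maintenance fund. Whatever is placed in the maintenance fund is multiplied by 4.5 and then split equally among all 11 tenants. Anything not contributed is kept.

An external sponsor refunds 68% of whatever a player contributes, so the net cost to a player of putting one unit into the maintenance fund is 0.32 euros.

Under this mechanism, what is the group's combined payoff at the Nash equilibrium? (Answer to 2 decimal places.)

3133.90 euros

The effective private return per unit is now (4.5/11) / 0.32 = 1.2784 > 1, so every player's dominant strategy flips to full contribution.
So the Nash equilibrium is full contribution by all 11; the group earns 11 × (55 × 0.68 + 4.5 × 55) = 3133.90.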